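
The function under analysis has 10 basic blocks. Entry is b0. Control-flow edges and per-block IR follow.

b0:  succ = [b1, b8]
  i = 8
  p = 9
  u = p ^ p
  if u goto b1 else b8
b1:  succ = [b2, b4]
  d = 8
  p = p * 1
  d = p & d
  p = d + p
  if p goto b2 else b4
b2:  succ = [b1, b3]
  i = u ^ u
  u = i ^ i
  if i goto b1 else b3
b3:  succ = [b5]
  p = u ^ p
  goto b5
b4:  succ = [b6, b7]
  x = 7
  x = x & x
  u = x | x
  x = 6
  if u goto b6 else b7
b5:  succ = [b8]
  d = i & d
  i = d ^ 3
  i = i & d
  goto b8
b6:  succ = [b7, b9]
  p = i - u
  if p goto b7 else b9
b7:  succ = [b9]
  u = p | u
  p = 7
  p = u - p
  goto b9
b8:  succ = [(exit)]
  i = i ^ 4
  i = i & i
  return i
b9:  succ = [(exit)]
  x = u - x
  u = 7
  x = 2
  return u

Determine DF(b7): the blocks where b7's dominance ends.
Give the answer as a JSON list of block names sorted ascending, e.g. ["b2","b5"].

idom tree: b1←b0 b2←b1 b3←b2 b4←b1 b5←b3 b6←b4 b7←b4 b8←b0 b9←b4
Dom at joins:
  b1: preds {b0,b2}: {b0} ∩ {b0,b1,b2} = {b0}; idom=b0
  b7: preds {b4,b6}: {b0,b1,b4} ∩ {b0,b1,b4,b6} = {b0,b1,b4}; idom=b4
  b8: preds {b0,b5}: {b0} ∩ {b0,b1,b2,b3,b5} = {b0}; idom=b0
  b9: preds {b6,b7}: {b0,b1,b4,b6} ∩ {b0,b1,b4,b7} = {b0,b1,b4}; idom=b4

Frontier:
  b1←b0: walk · to b0
  b1←b2: walk b2→b1 to b0
  b7←b4: walk · to b4
  b7←b6: walk b6 to b4
  b8←b0: walk · to b0
  b8←b5: walk b5→b3→b2→b1 to b0
  b9←b6: walk b6 to b4
  b9←b7: walk b7 to b4
  DF(b0)=∅
  DF(b1)={b1,b8}
  DF(b2)={b1,b8}
  DF(b3)={b8}
  DF(b4)=∅
  DF(b5)={b8}
  DF(b6)={b7,b9}
  DF(b7)={b9}
  DF(b8)=∅
  DF(b9)=∅

DF(b7) = ["b9"]

Answer: ["b9"]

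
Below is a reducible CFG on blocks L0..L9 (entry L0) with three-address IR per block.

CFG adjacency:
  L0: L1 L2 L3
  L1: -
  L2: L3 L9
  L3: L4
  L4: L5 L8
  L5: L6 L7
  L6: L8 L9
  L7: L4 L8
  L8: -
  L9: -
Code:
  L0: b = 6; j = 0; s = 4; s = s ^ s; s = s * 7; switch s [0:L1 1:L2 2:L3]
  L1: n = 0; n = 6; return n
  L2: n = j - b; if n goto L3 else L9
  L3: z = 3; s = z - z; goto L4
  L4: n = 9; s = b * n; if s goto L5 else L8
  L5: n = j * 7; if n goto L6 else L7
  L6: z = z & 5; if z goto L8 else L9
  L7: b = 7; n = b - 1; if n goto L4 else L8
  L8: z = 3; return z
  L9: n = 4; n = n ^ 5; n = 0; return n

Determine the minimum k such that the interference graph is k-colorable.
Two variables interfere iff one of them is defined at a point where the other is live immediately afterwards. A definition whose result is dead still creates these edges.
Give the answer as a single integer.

Answer: 4

Working:
Block summaries:
  L0 def {b,j,s} use ∅
  L1 def {n} use ∅
  L2 def {n} use {b,j}
  L3 def {s,z} use ∅
  L4 def {n,s} use {b}
  L5 def {n} use {j}
  L6 def {z} use {z}
  L7 def {b,n} use ∅
  L8 def {z} use ∅
  L9 def {n} use ∅

Backward fixpoint:
  L0 li=∅ lo={b,j}
  L1 li=∅ lo=∅
  L2 li={b,j} lo={b,j}
  L3 li={b,j} lo={b,j,z}
  L4 li={b,j,z} lo={j,z}
  L5 li={j,z} lo={j,z}
  L6 li={z} lo=∅
  L7 li={j,z} lo={b,j,z}
  L8 li=∅ lo=∅
  L9 li=∅ lo=∅

Conflict graph:
  b: {j,n,s,z}
  j: {b,n,s,z}
  n: {b,j,z}
  s: {b,j,z}
  z: {b,j,n,s}

Registers:
  {b,j,n,z} pairwise interfere (4-clique) ⇒ χ ≥ 4
  4-colouring: r0={b}  r1={j}  r2={z}  r3={n,s}
  χ = 4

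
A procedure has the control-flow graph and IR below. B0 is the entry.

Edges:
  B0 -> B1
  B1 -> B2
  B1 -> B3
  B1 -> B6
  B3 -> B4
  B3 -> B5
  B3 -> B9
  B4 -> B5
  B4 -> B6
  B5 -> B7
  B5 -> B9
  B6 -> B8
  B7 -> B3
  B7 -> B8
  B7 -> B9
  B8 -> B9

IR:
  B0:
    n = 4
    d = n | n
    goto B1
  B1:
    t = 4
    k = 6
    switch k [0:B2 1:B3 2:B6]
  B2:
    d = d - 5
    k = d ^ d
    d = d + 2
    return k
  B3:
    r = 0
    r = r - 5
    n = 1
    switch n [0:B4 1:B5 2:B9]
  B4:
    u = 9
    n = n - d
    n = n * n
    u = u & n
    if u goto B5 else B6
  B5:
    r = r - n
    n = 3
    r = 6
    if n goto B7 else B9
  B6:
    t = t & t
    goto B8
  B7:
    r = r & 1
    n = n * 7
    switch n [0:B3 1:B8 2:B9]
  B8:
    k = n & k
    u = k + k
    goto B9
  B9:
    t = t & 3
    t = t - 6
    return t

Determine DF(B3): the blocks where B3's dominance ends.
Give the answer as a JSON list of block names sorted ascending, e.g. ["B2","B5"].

Answer: ["B3", "B6", "B8", "B9"]

Derivation:
idom tree: B1←B0 B2←B1 B3←B1 B4←B3 B5←B3 B6←B1 B7←B5 B8←B1 B9←B1
Dom∩ at merges:
  B3: preds {B1,B7}: {B0,B1} ∩ {B0,B1,B3,B5,B7} = {B0,B1}; idom=B1
  B5: preds {B3,B4}: {B0,B1,B3} ∩ {B0,B1,B3,B4} = {B0,B1,B3}; idom=B3
  B6: preds {B1,B4}: {B0,B1} ∩ {B0,B1,B3,B4} = {B0,B1}; idom=B1
  B8: preds {B6,B7}: {B0,B1,B6} ∩ {B0,B1,B3,B5,B7} = {B0,B1}; idom=B1
  B9: preds {B3,B5,B7,B8}: {B0,B1,B3} ∩ {B0,B1,B3,B5} ∩ {B0,B1,B3,B5,B7} ∩ {B0,B1,B8} = {B0,B1}; idom=B1

Frontier:
  join B3 pred B1: · stop@B1
  join B3 pred B7: B7→B5→B3 stop@B1
  join B5 pred B3: · stop@B3
  join B5 pred B4: B4 stop@B3
  join B6 pred B1: · stop@B1
  join B6 pred B4: B4→B3 stop@B1
  join B8 pred B6: B6 stop@B1
  join B8 pred B7: B7→B5→B3 stop@B1
  join B9 pred B3: B3 stop@B1
  join B9 pred B5: B5→B3 stop@B1
  join B9 pred B7: B7→B5→B3 stop@B1
  join B9 pred B8: B8 stop@B1
  B0 → ∅
  B1 → ∅
  B2 → ∅
  B3 → {B3,B6,B8,B9}
  B4 → {B5,B6}
  B5 → {B3,B8,B9}
  B6 → {B8}
  B7 → {B3,B8,B9}
  B8 → {B9}
  B9 → ∅

DF(B3) = ["B3", "B6", "B8", "B9"]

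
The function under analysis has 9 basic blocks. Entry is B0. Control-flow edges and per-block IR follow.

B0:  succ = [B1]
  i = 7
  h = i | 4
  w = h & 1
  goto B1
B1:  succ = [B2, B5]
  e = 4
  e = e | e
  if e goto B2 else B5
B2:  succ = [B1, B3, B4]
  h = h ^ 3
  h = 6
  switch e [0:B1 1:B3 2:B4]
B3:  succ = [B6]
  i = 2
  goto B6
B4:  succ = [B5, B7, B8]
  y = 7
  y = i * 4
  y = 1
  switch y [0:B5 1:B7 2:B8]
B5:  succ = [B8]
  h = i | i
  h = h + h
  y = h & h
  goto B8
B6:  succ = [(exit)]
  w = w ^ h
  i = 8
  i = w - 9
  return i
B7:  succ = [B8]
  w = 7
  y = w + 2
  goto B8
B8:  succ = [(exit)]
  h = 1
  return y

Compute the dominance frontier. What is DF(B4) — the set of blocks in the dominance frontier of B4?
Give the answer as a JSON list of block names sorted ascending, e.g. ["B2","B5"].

Answer: ["B5", "B8"]

Working:
idom tree: B1←B0 B2←B1 B3←B2 B4←B2 B5←B1 B6←B3 B7←B4 B8←B1
Dom at joins:
  B1: preds {B0,B2}: {B0} ∩ {B0,B1,B2} = {B0}; idom=B0
  B5: preds {B1,B4}: {B0,B1} ∩ {B0,B1,B2,B4} = {B0,B1}; idom=B1
  B8: preds {B4,B5,B7}: {B0,B1,B2,B4} ∩ {B0,B1,B5} ∩ {B0,B1,B2,B4,B7} = {B0,B1}; idom=B1

DF derivation:
  B1←B0: walk · to B0
  B1←B2: walk B2→B1 to B0
  B5←B1: walk · to B1
  B5←B4: walk B4→B2 to B1
  B8←B4: walk B4→B2 to B1
  B8←B5: walk B5 to B1
  B8←B7: walk B7→B4→B2 to B1
  B0: DF=∅
  B1: DF={B1}
  B2: DF={B1,B5,B8}
  B3: DF=∅
  B4: DF={B5,B8}
  B5: DF={B8}
  B6: DF=∅
  B7: DF={B8}
  B8: DF=∅

DF(B4) = ["B5", "B8"]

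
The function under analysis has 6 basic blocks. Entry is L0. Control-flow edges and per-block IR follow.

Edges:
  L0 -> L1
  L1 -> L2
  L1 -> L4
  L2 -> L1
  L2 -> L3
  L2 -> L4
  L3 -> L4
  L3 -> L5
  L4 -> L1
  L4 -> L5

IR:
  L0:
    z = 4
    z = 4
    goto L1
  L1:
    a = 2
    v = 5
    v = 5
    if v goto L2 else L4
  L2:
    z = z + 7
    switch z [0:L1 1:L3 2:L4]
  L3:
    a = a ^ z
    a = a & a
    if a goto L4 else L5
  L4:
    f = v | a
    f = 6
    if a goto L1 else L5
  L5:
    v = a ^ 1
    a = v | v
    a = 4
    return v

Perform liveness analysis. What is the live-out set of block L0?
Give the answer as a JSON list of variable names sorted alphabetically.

Answer: ["z"]

Working:
Per-block:
  L0 def {z} use ∅
  L1 def {a,v} use ∅
  L2 def {z} use {z}
  L3 def {a} use {a,z}
  L4 def {f} use {a,v}
  L5 def {a,v} use {a}

Live sets:
  L0: in=∅ out={z}
  L1: in={z} out={a,v,z}
  L2: in={a,v,z} out={a,v,z}
  L3: in={a,v,z} out={a,v,z}
  L4: in={a,v,z} out={a,z}
  L5: in={a} out=∅

live-out(L0) = ["z"]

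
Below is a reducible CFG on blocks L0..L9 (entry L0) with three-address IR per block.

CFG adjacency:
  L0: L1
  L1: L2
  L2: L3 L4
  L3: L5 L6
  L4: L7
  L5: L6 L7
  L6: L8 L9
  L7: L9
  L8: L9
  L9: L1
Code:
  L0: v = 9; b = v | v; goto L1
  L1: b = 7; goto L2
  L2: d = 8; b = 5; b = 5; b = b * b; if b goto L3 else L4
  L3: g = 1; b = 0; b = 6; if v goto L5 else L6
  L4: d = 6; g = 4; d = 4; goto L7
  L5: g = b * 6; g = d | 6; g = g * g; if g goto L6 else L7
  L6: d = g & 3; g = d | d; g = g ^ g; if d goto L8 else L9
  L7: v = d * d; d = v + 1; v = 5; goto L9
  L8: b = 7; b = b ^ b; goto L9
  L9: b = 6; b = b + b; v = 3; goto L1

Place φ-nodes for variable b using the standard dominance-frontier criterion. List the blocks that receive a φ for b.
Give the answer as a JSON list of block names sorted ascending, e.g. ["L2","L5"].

idom tree: L1←L0 L2←L1 L3←L2 L4←L2 L5←L3 L6←L3 L7←L2 L8←L6 L9←L2
Join-block Dom:
  L1: preds {L0,L9}: {L0} ∩ {L0,L1,L2,L9} = {L0}; idom=L0
  L6: preds {L3,L5}: {L0,L1,L2,L3} ∩ {L0,L1,L2,L3,L5} = {L0,L1,L2,L3}; idom=L3
  L7: preds {L4,L5}: {L0,L1,L2,L4} ∩ {L0,L1,L2,L3,L5} = {L0,L1,L2}; idom=L2
  L9: preds {L6,L7,L8}: {L0,L1,L2,L3,L6} ∩ {L0,L1,L2,L7} ∩ {L0,L1,L2,L3,L6,L8} = {L0,L1,L2}; idom=L2

Frontier:
  join L1 pred L0: · stop@L0
  join L1 pred L9: L9→L2→L1 stop@L0
  join L6 pred L3: · stop@L3
  join L6 pred L5: L5 stop@L3
  join L7 pred L4: L4 stop@L2
  join L7 pred L5: L5→L3 stop@L2
  join L9 pred L6: L6→L3 stop@L2
  join L9 pred L7: L7 stop@L2
  join L9 pred L8: L8→L6→L3 stop@L2
  L0: DF=∅
  L1: DF={L1}
  L2: DF={L1}
  L3: DF={L7,L9}
  L4: DF={L7}
  L5: DF={L6,L7}
  L6: DF={L9}
  L7: DF={L9}
  L8: DF={L9}
  L9: DF={L1}

φ for b: defs {L0,L1,L2,L3,L8,L9}
  DF⁺ = {L1,L7,L9}

Answer: ["L1", "L7", "L9"]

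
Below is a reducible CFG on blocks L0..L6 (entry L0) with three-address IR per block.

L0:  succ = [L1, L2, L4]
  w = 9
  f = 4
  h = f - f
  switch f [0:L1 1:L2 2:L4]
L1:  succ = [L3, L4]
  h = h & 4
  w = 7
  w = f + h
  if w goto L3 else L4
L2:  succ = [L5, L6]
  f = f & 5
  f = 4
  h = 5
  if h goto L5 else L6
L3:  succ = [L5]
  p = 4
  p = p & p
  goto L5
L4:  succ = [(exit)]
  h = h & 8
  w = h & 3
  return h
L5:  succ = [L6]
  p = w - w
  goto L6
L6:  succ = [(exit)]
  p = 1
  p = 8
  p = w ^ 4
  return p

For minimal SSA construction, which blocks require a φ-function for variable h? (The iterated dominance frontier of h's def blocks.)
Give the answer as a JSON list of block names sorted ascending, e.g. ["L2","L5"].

idom tree: L1←L0 L2←L0 L3←L1 L4←L0 L5←L0 L6←L0
Dom∩ at merges:
  L4: preds {L0,L1}: {L0} ∩ {L0,L1} = {L0}; idom=L0
  L5: preds {L2,L3}: {L0,L2} ∩ {L0,L1,L3} = {L0}; idom=L0
  L6: preds {L2,L5}: {L0,L2} ∩ {L0,L5} = {L0}; idom=L0

DF walk-up:
  join L4 pred L0: · stop@L0
  join L4 pred L1: L1 stop@L0
  join L5 pred L2: L2 stop@L0
  join L5 pred L3: L3→L1 stop@L0
  join L6 pred L2: L2 stop@L0
  join L6 pred L5: L5 stop@L0
  L0 → ∅
  L1 → {L4,L5}
  L2 → {L5,L6}
  L3 → {L5}
  L4 → ∅
  L5 → {L6}
  L6 → ∅

φ for h: defs {L0,L1,L2,L4}
  DF⁺ = {L4,L5,L6}

Answer: ["L4", "L5", "L6"]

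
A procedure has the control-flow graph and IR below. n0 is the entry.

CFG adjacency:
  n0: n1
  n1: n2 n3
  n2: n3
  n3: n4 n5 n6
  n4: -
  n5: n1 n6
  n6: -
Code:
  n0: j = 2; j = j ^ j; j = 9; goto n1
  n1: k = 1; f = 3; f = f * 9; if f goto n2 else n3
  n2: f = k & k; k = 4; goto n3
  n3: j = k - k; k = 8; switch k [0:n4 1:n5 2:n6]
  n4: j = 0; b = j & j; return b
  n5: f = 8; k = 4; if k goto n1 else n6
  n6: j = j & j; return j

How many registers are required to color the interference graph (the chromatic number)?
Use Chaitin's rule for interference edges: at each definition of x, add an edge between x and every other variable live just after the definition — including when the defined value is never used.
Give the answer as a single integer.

Block summaries:
  n0 def {j} use ∅
  n1 def {f,k} use ∅
  n2 def {f,k} use {k}
  n3 def {j,k} use {k}
  n4 def {b,j} use ∅
  n5 def {f,k} use ∅
  n6 def {j} use {j}

Live sets:
  live n0: ∅→∅
  live n1: ∅→{k}
  live n2: {k}→{k}
  live n3: {k}→{j}
  live n4: ∅→∅
  live n5: {j}→{j}
  live n6: {j}→∅

Conflict graph:
  b: ∅
  f: {j,k}
  j: {f,k}
  k: {f,j}

Registers:
  lower bound: {f,j,k} mutually conflict ⇒ χ ≥ 3
  3-colouring: c0={b,f}  c1={j}  c2={k}
  χ = 3

Answer: 3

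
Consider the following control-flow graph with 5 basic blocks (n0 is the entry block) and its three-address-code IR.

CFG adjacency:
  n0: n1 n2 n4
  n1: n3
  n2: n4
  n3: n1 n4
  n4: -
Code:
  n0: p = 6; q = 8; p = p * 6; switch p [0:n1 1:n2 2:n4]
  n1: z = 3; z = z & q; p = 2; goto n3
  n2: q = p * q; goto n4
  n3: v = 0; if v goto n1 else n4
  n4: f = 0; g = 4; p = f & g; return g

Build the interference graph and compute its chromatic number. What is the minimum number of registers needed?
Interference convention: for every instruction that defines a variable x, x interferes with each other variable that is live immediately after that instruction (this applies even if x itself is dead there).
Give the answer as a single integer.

Per-block:
  n0: {p,q} / ∅
  n1: {p,z} / {q}
  n2: {q} / {p,q}
  n3: {v} / ∅
  n4: {f,g,p} / ∅

Live sets:
  n0: in=∅ out={p,q}
  n1: in={q} out={q}
  n2: in={p,q} out=∅
  n3: in={q} out={q}
  n4: in=∅ out=∅

Interfere edges:
  f — {g}
  g — {f,p}
  p — {g,q}
  q — {p,v,z}
  v — {q}
  z — {q}

Colouring:
  clique {f,g} ⇒ need ≥ 2
  assign f→r1 g→r0 p→r1 q→r0 v→r1 z→r1 — no edge inside a register ⇒ χ ≤ 2
  χ = 2

Answer: 2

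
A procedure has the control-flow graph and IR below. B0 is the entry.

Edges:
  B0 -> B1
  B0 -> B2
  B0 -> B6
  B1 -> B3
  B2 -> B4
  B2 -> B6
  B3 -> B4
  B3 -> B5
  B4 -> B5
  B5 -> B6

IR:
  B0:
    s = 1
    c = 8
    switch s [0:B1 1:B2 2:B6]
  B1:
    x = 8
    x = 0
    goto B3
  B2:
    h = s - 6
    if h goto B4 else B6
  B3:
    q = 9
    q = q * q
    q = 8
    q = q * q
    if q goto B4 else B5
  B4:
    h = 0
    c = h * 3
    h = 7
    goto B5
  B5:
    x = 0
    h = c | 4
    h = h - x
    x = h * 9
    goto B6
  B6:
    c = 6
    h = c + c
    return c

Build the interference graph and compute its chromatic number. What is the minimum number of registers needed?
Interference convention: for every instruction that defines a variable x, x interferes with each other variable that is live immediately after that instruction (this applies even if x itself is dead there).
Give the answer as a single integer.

def/use:
  B0: {c,s} / ∅
  B1: {x} / ∅
  B2: {h} / {s}
  B3: {q} / ∅
  B4: {c,h} / ∅
  B5: {h,x} / {c}
  B6: {c,h} / ∅

Liveness:
  B0: in=∅ out={c,s}
  B1: in={c} out={c}
  B2: in={s} out=∅
  B3: in={c} out={c}
  B4: in=∅ out={c}
  B5: in={c} out=∅
  B6: in=∅ out=∅

Interference:
  c — {h,q,s,x}
  h — {c,x}
  q — {c}
  s — {c}
  x — {c,h}

Registers:
  {c,h,x} pairwise interfere (3-clique) ⇒ χ ≥ 3
  assign c→R0 h→R1 q→R1 s→R1 x→R2 — no edge inside a register ⇒ χ ≤ 3
  χ = 3

Answer: 3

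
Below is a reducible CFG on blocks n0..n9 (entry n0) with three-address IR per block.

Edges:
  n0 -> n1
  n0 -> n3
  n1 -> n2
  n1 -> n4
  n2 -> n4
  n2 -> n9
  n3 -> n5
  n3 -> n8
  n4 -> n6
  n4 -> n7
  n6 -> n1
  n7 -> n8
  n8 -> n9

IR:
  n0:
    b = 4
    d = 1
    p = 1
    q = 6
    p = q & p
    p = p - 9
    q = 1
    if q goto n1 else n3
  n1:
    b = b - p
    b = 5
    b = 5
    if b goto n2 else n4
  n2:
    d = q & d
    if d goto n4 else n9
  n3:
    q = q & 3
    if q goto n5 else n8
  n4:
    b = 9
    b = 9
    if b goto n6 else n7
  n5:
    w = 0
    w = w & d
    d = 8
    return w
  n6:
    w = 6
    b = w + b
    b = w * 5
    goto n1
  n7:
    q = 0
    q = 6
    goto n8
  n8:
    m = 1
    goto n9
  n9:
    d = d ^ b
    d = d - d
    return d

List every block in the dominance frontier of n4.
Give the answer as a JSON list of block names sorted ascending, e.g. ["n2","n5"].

Answer: ["n1", "n8"]

Analysis:
idom tree: n1←n0 n2←n1 n3←n0 n4←n1 n5←n3 n6←n4 n7←n4 n8←n0 n9←n0
Join-block Dom:
  n1: preds {n0,n6}: {n0} ∩ {n0,n1,n4,n6} = {n0}; idom=n0
  n4: preds {n1,n2}: {n0,n1} ∩ {n0,n1,n2} = {n0,n1}; idom=n1
  n8: preds {n3,n7}: {n0,n3} ∩ {n0,n1,n4,n7} = {n0}; idom=n0
  n9: preds {n2,n8}: {n0,n1,n2} ∩ {n0,n8} = {n0}; idom=n0

Frontier:
  join n1 pred n0: · stop@n0
  join n1 pred n6: n6→n4→n1 stop@n0
  join n4 pred n1: · stop@n1
  join n4 pred n2: n2 stop@n1
  join n8 pred n3: n3 stop@n0
  join n8 pred n7: n7→n4→n1 stop@n0
  join n9 pred n2: n2→n1 stop@n0
  join n9 pred n8: n8 stop@n0
  n0 → ∅
  n1 → {n1,n8,n9}
  n2 → {n4,n9}
  n3 → {n8}
  n4 → {n1,n8}
  n5 → ∅
  n6 → {n1}
  n7 → {n8}
  n8 → {n9}
  n9 → ∅

DF(n4) = ["n1", "n8"]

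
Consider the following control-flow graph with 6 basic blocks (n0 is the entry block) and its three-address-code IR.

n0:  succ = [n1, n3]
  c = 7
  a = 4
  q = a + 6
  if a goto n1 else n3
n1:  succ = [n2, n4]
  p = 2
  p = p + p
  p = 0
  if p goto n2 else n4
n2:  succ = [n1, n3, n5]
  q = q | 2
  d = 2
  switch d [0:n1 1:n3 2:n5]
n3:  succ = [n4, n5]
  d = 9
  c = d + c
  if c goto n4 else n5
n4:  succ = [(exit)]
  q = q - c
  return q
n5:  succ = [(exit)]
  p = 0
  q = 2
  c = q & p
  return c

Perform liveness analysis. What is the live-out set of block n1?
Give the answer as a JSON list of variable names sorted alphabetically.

Answer: ["c", "q"]

Analysis:
Block summaries:
  n0: def={a,c,q} ue=∅
  n1: def={p} ue=∅
  n2: def={d,q} ue={q}
  n3: def={c,d} ue={c}
  n4: def={q} ue={c,q}
  n5: def={c,p,q} ue=∅

Backward fixpoint:
  n0 li=∅ lo={c,q}
  n1 li={c,q} lo={c,q}
  n2 li={c,q} lo={c,q}
  n3 li={c,q} lo={c,q}
  n4 li={c,q} lo=∅
  n5 li=∅ lo=∅

live-out(n1) = ["c", "q"]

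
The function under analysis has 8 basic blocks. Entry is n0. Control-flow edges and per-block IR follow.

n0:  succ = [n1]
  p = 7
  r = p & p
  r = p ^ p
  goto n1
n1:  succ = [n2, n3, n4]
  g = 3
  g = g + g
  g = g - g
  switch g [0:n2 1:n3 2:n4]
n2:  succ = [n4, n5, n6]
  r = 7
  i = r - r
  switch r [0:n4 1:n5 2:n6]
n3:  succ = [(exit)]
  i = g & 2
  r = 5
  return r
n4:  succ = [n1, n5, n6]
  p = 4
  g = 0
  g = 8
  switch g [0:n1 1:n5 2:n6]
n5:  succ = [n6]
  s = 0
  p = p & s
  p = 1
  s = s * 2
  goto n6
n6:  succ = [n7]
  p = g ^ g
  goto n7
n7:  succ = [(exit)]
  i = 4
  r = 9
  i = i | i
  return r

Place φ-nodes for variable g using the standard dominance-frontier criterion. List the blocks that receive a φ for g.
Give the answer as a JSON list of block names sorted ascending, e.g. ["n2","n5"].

idom tree: n1←n0 n2←n1 n3←n1 n4←n1 n5←n1 n6←n1 n7←n6
Join-block Dom:
  n1: preds {n0,n4}: {n0} ∩ {n0,n1,n4} = {n0}; idom=n0
  n4: preds {n1,n2}: {n0,n1} ∩ {n0,n1,n2} = {n0,n1}; idom=n1
  n5: preds {n2,n4}: {n0,n1,n2} ∩ {n0,n1,n4} = {n0,n1}; idom=n1
  n6: preds {n2,n4,n5}: {n0,n1,n2} ∩ {n0,n1,n4} ∩ {n0,n1,n5} = {n0,n1}; idom=n1

DF walk-up:
  n1←n0: walk · to n0
  n1←n4: walk n4→n1 to n0
  n4←n1: walk · to n1
  n4←n2: walk n2 to n1
  n5←n2: walk n2 to n1
  n5←n4: walk n4 to n1
  n6←n2: walk n2 to n1
  n6←n4: walk n4 to n1
  n6←n5: walk n5 to n1
  n0: DF=∅
  n1: DF={n1}
  n2: DF={n4,n5,n6}
  n3: DF=∅
  n4: DF={n1,n5,n6}
  n5: DF={n6}
  n6: DF=∅
  n7: DF=∅

φ for g: defs {n1,n4}
  DF⁺ = {n1,n5,n6}

Answer: ["n1", "n5", "n6"]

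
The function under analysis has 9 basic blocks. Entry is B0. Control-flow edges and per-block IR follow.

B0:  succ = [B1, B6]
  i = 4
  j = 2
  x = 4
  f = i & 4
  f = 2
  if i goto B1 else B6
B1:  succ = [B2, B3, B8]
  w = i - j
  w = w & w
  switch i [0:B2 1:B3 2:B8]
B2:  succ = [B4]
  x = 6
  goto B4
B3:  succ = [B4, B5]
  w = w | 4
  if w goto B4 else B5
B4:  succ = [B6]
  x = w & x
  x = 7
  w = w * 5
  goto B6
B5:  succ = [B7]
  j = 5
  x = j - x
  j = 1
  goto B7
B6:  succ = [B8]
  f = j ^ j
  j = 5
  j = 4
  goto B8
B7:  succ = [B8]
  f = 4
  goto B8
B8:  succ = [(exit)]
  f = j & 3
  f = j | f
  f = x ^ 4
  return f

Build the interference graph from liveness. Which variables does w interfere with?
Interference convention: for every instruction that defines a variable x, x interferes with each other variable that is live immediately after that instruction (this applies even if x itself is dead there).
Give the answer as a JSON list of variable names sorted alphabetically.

Answer: ["i", "j", "x"]

Derivation:
Block summaries:
  B0: def={f,i,j,x} ue=∅
  B1: def={w} ue={i,j}
  B2: def={x} ue=∅
  B3: def={w} ue={w}
  B4: def={w,x} ue={w,x}
  B5: def={j,x} ue={x}
  B6: def={f,j} ue={j}
  B7: def={f} ue=∅
  B8: def={f} ue={j,x}

Live sets:
  live B0: ∅→{i,j,x}
  live B1: {i,j,x}→{j,w,x}
  live B2: {j,w}→{j,w,x}
  live B3: {j,w,x}→{j,w,x}
  live B4: {j,w,x}→{j,x}
  live B5: {x}→{j,x}
  live B6: {j,x}→{j,x}
  live B7: {j,x}→{j,x}
  live B8: {j,x}→∅

Conflict graph:
  f↔{i,j,x}
  i↔{f,j,w,x}
  j↔{f,i,w,x}
  w↔{i,j,x}
  x↔{f,i,j,w}

N(w) = ["i", "j", "x"]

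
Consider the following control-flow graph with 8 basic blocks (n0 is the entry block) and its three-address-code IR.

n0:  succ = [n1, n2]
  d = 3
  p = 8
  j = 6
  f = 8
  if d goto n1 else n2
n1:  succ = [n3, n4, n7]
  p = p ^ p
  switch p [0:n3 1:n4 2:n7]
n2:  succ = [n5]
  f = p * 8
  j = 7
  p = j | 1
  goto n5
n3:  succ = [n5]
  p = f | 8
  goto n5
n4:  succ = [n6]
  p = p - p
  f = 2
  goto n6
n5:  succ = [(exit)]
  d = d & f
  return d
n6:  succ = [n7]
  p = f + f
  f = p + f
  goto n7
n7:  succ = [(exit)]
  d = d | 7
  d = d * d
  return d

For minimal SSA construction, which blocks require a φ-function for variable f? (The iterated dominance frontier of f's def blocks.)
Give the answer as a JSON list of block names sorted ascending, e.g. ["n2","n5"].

Answer: ["n5", "n7"]

Derivation:
idom tree: n1←n0 n2←n0 n3←n1 n4←n1 n5←n0 n6←n4 n7←n1
Dom∩ at merges:
  n5: preds {n2,n3}: {n0,n2} ∩ {n0,n1,n3} = {n0}; idom=n0
  n7: preds {n1,n6}: {n0,n1} ∩ {n0,n1,n4,n6} = {n0,n1}; idom=n1

DF walk-up:
  join n5 pred n2: n2 stop@n0
  join n5 pred n3: n3→n1 stop@n0
  join n7 pred n1: · stop@n1
  join n7 pred n6: n6→n4 stop@n1
  DF(n0)=∅
  DF(n1)={n5}
  DF(n2)={n5}
  DF(n3)={n5}
  DF(n4)={n7}
  DF(n5)=∅
  DF(n6)={n7}
  DF(n7)=∅

φ for f: defs {n0,n2,n4,n6}
  DF⁺ = {n5,n7}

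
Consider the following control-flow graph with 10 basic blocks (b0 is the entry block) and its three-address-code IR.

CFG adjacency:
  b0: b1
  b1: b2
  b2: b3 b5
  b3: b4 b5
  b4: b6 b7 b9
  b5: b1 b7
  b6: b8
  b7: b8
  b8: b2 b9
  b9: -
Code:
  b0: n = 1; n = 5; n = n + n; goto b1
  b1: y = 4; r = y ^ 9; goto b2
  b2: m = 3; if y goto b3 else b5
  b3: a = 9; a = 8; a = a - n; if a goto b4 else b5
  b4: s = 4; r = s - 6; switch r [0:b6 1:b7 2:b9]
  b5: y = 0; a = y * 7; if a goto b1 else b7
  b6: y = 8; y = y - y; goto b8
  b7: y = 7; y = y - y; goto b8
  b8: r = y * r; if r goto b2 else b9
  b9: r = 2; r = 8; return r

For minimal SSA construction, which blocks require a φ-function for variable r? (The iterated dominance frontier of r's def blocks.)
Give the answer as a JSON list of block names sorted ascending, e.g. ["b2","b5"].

idom tree: b1←b0 b2←b1 b3←b2 b4←b3 b5←b2 b6←b4 b7←b2 b8←b2 b9←b2
Dom at joins:
  b1: preds {b0,b5}: {b0} ∩ {b0,b1,b2,b5} = {b0}; idom=b0
  b2: preds {b1,b8}: {b0,b1} ∩ {b0,b1,b2,b8} = {b0,b1}; idom=b1
  b5: preds {b2,b3}: {b0,b1,b2} ∩ {b0,b1,b2,b3} = {b0,b1,b2}; idom=b2
  b7: preds {b4,b5}: {b0,b1,b2,b3,b4} ∩ {b0,b1,b2,b5} = {b0,b1,b2}; idom=b2
  b8: preds {b6,b7}: {b0,b1,b2,b3,b4,b6} ∩ {b0,b1,b2,b7} = {b0,b1,b2}; idom=b2
  b9: preds {b4,b8}: {b0,b1,b2,b3,b4} ∩ {b0,b1,b2,b8} = {b0,b1,b2}; idom=b2

DF derivation:
  b1←b0: walk · to b0
  b1←b5: walk b5→b2→b1 to b0
  b2←b1: walk · to b1
  b2←b8: walk b8→b2 to b1
  b5←b2: walk · to b2
  b5←b3: walk b3 to b2
  b7←b4: walk b4→b3 to b2
  b7←b5: walk b5 to b2
  b8←b6: walk b6→b4→b3 to b2
  b8←b7: walk b7 to b2
  b9←b4: walk b4→b3 to b2
  b9←b8: walk b8 to b2
  b0: DF=∅
  b1: DF={b1}
  b2: DF={b1,b2}
  b3: DF={b5,b7,b8,b9}
  b4: DF={b7,b8,b9}
  b5: DF={b1,b7}
  b6: DF={b8}
  b7: DF={b8}
  b8: DF={b2,b9}
  b9: DF=∅

φ for r: defs {b1,b4,b8,b9}
  DF⁺ = {b1,b2,b7,b8,b9}

Answer: ["b1", "b2", "b7", "b8", "b9"]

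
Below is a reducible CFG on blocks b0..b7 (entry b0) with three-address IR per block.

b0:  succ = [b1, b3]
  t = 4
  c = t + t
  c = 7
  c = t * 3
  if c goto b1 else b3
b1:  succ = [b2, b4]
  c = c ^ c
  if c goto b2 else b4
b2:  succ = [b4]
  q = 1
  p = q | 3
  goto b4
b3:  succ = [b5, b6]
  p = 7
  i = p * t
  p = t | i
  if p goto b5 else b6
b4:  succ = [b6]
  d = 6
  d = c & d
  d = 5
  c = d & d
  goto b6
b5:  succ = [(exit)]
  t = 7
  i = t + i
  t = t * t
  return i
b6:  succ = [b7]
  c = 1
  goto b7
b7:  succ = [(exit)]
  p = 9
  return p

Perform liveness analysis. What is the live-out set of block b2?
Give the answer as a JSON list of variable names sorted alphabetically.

Answer: ["c"]

Analysis:
Block summaries:
  b0: def={c,t} ue=∅
  b1: def={c} ue={c}
  b2: def={p,q} ue=∅
  b3: def={i,p} ue={t}
  b4: def={c,d} ue={c}
  b5: def={i,t} ue={i}
  b6: def={c} ue=∅
  b7: def={p} ue=∅

Live sets:
  live b0: ∅→{c,t}
  live b1: {c}→{c}
  live b2: {c}→{c}
  live b3: {t}→{i}
  live b4: {c}→∅
  live b5: {i}→∅
  live b6: ∅→∅
  live b7: ∅→∅

live-out(b2) = ["c"]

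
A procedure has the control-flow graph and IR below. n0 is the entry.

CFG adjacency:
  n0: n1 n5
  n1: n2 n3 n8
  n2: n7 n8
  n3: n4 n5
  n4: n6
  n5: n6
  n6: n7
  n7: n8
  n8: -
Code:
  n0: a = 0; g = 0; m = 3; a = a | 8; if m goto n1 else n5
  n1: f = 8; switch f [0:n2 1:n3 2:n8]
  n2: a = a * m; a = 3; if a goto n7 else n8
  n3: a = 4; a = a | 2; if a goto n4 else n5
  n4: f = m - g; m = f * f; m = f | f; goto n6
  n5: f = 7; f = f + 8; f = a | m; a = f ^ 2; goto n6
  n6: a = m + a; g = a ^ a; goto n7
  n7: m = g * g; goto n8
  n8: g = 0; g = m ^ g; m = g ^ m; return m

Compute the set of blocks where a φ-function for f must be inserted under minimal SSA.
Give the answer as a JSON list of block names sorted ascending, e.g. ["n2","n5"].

Answer: ["n5", "n6", "n7", "n8"]

Derivation:
idom tree: n1←n0 n2←n1 n3←n1 n4←n3 n5←n0 n6←n0 n7←n0 n8←n0
Dom at joins:
  n5: preds {n0,n3}: {n0} ∩ {n0,n1,n3} = {n0}; idom=n0
  n6: preds {n4,n5}: {n0,n1,n3,n4} ∩ {n0,n5} = {n0}; idom=n0
  n7: preds {n2,n6}: {n0,n1,n2} ∩ {n0,n6} = {n0}; idom=n0
  n8: preds {n1,n2,n7}: {n0,n1} ∩ {n0,n1,n2} ∩ {n0,n7} = {n0}; idom=n0

DF walk-up:
  join n5 pred n0: · stop@n0
  join n5 pred n3: n3→n1 stop@n0
  join n6 pred n4: n4→n3→n1 stop@n0
  join n6 pred n5: n5 stop@n0
  join n7 pred n2: n2→n1 stop@n0
  join n7 pred n6: n6 stop@n0
  join n8 pred n1: n1 stop@n0
  join n8 pred n2: n2→n1 stop@n0
  join n8 pred n7: n7 stop@n0
  n0 → ∅
  n1 → {n5,n6,n7,n8}
  n2 → {n7,n8}
  n3 → {n5,n6}
  n4 → {n6}
  n5 → {n6}
  n6 → {n7}
  n7 → {n8}
  n8 → ∅

φ for f: defs {n1,n4,n5}
  DF⁺ = {n5,n6,n7,n8}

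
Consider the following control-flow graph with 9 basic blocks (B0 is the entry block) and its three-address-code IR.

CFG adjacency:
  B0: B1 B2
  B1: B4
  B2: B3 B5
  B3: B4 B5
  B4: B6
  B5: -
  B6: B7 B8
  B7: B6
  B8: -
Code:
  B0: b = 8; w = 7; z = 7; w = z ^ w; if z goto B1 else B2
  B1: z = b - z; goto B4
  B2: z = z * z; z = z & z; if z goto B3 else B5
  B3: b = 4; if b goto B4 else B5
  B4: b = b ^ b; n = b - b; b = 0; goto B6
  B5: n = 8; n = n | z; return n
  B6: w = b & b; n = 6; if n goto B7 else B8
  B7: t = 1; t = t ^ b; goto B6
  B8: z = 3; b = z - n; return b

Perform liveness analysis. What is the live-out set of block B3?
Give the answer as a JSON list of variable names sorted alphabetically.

Answer: ["b", "z"]

Working:
def/use:
  B0 def {b,w,z} use ∅
  B1 def {z} use {b,z}
  B2 def {z} use {z}
  B3 def {b} use ∅
  B4 def {b,n} use {b}
  B5 def {n} use {z}
  B6 def {n,w} use {b}
  B7 def {t} use {b}
  B8 def {b,z} use {n}

Backward fixpoint:
  B0 li=∅ lo={b,z}
  B1 li={b,z} lo={b}
  B2 li={z} lo={z}
  B3 li={z} lo={b,z}
  B4 li={b} lo={b}
  B5 li={z} lo=∅
  B6 li={b} lo={b,n}
  B7 li={b} lo={b}
  B8 li={n} lo=∅

live-out(B3) = ["b", "z"]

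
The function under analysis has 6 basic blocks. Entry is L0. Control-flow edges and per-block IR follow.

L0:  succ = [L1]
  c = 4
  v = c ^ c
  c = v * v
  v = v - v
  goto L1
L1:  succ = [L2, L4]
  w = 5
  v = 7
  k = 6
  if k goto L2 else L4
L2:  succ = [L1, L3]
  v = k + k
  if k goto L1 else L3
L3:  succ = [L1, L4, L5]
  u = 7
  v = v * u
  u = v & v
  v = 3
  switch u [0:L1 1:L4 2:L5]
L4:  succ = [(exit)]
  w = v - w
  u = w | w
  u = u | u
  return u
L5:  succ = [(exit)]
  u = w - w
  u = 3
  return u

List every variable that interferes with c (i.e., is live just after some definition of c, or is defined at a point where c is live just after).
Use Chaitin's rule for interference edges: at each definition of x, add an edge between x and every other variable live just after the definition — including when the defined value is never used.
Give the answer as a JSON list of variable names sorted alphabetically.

def/use:
  L0: def={c,v} ue=∅
  L1: def={k,v,w} ue=∅
  L2: def={v} ue={k}
  L3: def={u,v} ue={v}
  L4: def={u,w} ue={v,w}
  L5: def={u} ue={w}

Backward fixpoint:
  live L0: ∅→∅
  live L1: ∅→{k,v,w}
  live L2: {k,w}→{v,w}
  live L3: {v,w}→{v,w}
  live L4: {v,w}→∅
  live L5: {w}→∅

Conflict graph:
  c↔{v}
  k↔{v,w}
  u↔{v,w}
  v↔{c,k,u,w}
  w↔{k,u,v}

N(c) = ["v"]

Answer: ["v"]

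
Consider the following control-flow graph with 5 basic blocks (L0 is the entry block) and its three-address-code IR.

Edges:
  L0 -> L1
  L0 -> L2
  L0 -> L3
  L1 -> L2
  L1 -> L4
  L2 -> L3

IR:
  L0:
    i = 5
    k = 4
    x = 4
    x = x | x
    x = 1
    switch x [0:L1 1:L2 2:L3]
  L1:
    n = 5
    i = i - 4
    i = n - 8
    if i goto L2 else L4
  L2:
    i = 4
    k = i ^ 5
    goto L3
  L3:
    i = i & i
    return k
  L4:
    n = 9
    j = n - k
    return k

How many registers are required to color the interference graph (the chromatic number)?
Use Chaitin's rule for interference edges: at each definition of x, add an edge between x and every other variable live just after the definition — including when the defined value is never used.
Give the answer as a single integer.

Per-block:
  L0: {i,k,x} / ∅
  L1: {i,n} / {i}
  L2: {i,k} / ∅
  L3: {i} / {i,k}
  L4: {j,n} / {k}

Liveness:
  L0 li=∅ lo={i,k}
  L1 li={i,k} lo={k}
  L2 li=∅ lo={i,k}
  L3 li={i,k} lo=∅
  L4 li={k} lo=∅

Interfere edges:
  i — {k,n,x}
  j — {k}
  k — {i,j,n,x}
  n — {i,k}
  x — {i,k}

Chromatic number:
  {i,k,n} pairwise interfere (3-clique) ⇒ χ ≥ 3
  assign i→r1 j→r1 k→r0 n→r2 x→r2 — no edge inside a register ⇒ χ ≤ 3
  χ = 3

Answer: 3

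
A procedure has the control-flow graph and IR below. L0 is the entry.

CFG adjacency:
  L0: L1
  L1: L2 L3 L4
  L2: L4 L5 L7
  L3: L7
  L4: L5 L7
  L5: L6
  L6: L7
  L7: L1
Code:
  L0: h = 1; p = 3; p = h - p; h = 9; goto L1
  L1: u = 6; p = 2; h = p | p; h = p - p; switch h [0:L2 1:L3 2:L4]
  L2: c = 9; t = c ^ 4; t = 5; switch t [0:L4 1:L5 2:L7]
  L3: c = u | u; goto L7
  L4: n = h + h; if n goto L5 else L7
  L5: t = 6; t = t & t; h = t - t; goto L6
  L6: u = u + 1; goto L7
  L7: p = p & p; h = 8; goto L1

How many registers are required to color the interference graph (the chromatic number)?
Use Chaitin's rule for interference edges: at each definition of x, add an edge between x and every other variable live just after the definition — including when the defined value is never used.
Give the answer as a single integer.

def/use:
  L0 def {h,p} use ∅
  L1 def {h,p,u} use ∅
  L2 def {c,t} use ∅
  L3 def {c} use {u}
  L4 def {n} use {h}
  L5 def {h,t} use ∅
  L6 def {u} use {u}
  L7 def {h,p} use {p}

Backward fixpoint:
  L0: in=∅ out=∅
  L1: in=∅ out={h,p,u}
  L2: in={h,p,u} out={h,p,u}
  L3: in={p,u} out={p}
  L4: in={h,p,u} out={p,u}
  L5: in={p,u} out={p,u}
  L6: in={p,u} out={p}
  L7: in={p} out=∅

Conflict graph:
  c↔{h,p,u}
  h↔{c,p,t,u}
  n↔{p,u}
  p↔{c,h,n,t,u}
  t↔{h,p,u}
  u↔{c,h,n,p,t}

Chromatic number:
  {c,h,p,u} pairwise interfere (4-clique) ⇒ χ ≥ 4
  4-colouring: c0={p}  c1={u}  c2={h,n}  c3={c,t}
  χ = 4

Answer: 4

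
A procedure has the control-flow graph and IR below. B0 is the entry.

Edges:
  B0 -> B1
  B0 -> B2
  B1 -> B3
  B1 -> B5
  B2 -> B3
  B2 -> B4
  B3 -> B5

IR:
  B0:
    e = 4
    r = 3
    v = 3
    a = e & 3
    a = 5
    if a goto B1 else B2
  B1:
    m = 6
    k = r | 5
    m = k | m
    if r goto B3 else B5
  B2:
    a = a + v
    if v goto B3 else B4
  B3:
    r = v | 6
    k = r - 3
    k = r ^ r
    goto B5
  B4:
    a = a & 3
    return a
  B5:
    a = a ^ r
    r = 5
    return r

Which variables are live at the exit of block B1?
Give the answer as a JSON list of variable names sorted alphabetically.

Answer: ["a", "r", "v"]

Analysis:
Block summaries:
  B0: def={a,e,r,v} ue=∅
  B1: def={k,m} ue={r}
  B2: def={a} ue={a,v}
  B3: def={k,r} ue={v}
  B4: def={a} ue={a}
  B5: def={a,r} ue={a,r}

Backward fixpoint:
  B0 li=∅ lo={a,r,v}
  B1 li={a,r,v} lo={a,r,v}
  B2 li={a,v} lo={a,v}
  B3 li={a,v} lo={a,r}
  B4 li={a} lo=∅
  B5 li={a,r} lo=∅

live-out(B1) = ["a", "r", "v"]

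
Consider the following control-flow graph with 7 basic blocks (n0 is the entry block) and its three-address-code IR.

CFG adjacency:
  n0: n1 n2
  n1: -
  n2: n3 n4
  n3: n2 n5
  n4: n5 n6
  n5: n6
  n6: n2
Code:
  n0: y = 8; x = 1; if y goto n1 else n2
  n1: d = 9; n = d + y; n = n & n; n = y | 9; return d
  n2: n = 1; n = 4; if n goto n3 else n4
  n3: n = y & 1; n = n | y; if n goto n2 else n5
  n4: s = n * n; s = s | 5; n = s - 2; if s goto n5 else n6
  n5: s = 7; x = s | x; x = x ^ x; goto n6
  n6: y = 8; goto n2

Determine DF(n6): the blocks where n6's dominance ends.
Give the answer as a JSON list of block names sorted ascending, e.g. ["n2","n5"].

Answer: ["n2"]

Analysis:
idom tree: n1←n0 n2←n0 n3←n2 n4←n2 n5←n2 n6←n2
Dom at joins:
  n2: preds {n0,n3,n6}: {n0} ∩ {n0,n2,n3} ∩ {n0,n2,n6} = {n0}; idom=n0
  n5: preds {n3,n4}: {n0,n2,n3} ∩ {n0,n2,n4} = {n0,n2}; idom=n2
  n6: preds {n4,n5}: {n0,n2,n4} ∩ {n0,n2,n5} = {n0,n2}; idom=n2

Frontier:
  n2←n0: walk · to n0
  n2←n3: walk n3→n2 to n0
  n2←n6: walk n6→n2 to n0
  n5←n3: walk n3 to n2
  n5←n4: walk n4 to n2
  n6←n4: walk n4 to n2
  n6←n5: walk n5 to n2
  n0: DF=∅
  n1: DF=∅
  n2: DF={n2}
  n3: DF={n2,n5}
  n4: DF={n5,n6}
  n5: DF={n6}
  n6: DF={n2}

DF(n6) = ["n2"]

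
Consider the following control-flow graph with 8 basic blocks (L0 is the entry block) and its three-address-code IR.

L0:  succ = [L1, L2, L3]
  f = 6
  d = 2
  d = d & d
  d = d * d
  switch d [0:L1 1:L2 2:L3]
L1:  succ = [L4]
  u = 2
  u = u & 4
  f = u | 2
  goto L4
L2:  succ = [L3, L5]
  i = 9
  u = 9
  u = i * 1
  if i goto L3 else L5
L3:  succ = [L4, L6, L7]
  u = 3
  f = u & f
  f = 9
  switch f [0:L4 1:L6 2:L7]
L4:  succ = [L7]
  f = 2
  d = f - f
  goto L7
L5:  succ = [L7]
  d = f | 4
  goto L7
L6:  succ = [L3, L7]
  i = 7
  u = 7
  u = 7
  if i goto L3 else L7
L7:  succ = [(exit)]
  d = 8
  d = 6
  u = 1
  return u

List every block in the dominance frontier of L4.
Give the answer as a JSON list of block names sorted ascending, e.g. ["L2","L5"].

idom tree: L1←L0 L2←L0 L3←L0 L4←L0 L5←L2 L6←L3 L7←L0
Dom∩ at merges:
  L3: preds {L0,L2,L6}: {L0} ∩ {L0,L2} ∩ {L0,L3,L6} = {L0}; idom=L0
  L4: preds {L1,L3}: {L0,L1} ∩ {L0,L3} = {L0}; idom=L0
  L7: preds {L3,L4,L5,L6}: {L0,L3} ∩ {L0,L4} ∩ {L0,L2,L5} ∩ {L0,L3,L6} = {L0}; idom=L0

DF derivation:
  join L3 pred L0: · stop@L0
  join L3 pred L2: L2 stop@L0
  join L3 pred L6: L6→L3 stop@L0
  join L4 pred L1: L1 stop@L0
  join L4 pred L3: L3 stop@L0
  join L7 pred L3: L3 stop@L0
  join L7 pred L4: L4 stop@L0
  join L7 pred L5: L5→L2 stop@L0
  join L7 pred L6: L6→L3 stop@L0
  DF(L0)=∅
  DF(L1)={L4}
  DF(L2)={L3,L7}
  DF(L3)={L3,L4,L7}
  DF(L4)={L7}
  DF(L5)={L7}
  DF(L6)={L3,L7}
  DF(L7)=∅

DF(L4) = ["L7"]

Answer: ["L7"]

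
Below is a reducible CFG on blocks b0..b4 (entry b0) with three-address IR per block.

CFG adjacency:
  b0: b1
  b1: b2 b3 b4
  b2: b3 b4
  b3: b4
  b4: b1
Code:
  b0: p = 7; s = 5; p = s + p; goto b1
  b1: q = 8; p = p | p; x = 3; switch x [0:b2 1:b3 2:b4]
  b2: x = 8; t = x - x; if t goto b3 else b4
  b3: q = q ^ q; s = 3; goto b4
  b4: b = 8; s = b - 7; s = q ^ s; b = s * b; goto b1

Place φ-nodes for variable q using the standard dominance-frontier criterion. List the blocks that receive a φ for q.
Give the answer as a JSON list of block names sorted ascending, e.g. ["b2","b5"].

idom tree: b1←b0 b2←b1 b3←b1 b4←b1
Dom∩ at merges:
  b1: preds {b0,b4}: {b0} ∩ {b0,b1,b4} = {b0}; idom=b0
  b3: preds {b1,b2}: {b0,b1} ∩ {b0,b1,b2} = {b0,b1}; idom=b1
  b4: preds {b1,b2,b3}: {b0,b1} ∩ {b0,b1,b2} ∩ {b0,b1,b3} = {b0,b1}; idom=b1

DF walk-up:
  b1←b0: walk · to b0
  b1←b4: walk b4→b1 to b0
  b3←b1: walk · to b1
  b3←b2: walk b2 to b1
  b4←b1: walk · to b1
  b4←b2: walk b2 to b1
  b4←b3: walk b3 to b1
  b0: DF=∅
  b1: DF={b1}
  b2: DF={b3,b4}
  b3: DF={b4}
  b4: DF={b1}

φ for q: defs {b1,b3}
  DF⁺ = {b1,b4}

Answer: ["b1", "b4"]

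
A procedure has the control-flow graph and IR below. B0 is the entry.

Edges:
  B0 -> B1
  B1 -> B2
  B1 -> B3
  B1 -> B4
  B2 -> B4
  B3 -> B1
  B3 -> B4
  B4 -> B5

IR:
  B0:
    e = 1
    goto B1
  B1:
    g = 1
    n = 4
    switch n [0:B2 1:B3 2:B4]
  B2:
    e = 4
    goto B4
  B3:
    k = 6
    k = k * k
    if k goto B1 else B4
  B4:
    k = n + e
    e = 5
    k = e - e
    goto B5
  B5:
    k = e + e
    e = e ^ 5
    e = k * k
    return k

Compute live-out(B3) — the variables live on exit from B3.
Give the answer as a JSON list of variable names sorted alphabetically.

Answer: ["e", "n"]

Analysis:
Block summaries:
  B0: {e} / ∅
  B1: {g,n} / ∅
  B2: {e} / ∅
  B3: {k} / ∅
  B4: {e,k} / {e,n}
  B5: {e,k} / {e}

Live sets:
  B0 li=∅ lo={e}
  B1 li={e} lo={e,n}
  B2 li={n} lo={e,n}
  B3 li={e,n} lo={e,n}
  B4 li={e,n} lo={e}
  B5 li={e} lo=∅

live-out(B3) = ["e", "n"]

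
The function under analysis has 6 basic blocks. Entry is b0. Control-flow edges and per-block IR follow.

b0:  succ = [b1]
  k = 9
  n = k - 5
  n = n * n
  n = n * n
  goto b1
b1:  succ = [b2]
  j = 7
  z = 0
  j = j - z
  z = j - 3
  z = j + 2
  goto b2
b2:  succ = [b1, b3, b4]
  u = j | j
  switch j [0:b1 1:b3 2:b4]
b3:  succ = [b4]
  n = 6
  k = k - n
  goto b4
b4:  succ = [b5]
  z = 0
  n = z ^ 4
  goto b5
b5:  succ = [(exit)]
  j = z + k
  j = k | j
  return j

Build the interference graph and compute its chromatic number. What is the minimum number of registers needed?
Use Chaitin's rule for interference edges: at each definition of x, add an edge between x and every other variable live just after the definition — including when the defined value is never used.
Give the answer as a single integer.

Answer: 3

Working:
Per-block:
  b0 def {k,n} use ∅
  b1 def {j,z} use ∅
  b2 def {u} use {j}
  b3 def {k,n} use {k}
  b4 def {n,z} use ∅
  b5 def {j} use {k,z}

Live sets:
  live b0: ∅→{k}
  live b1: {k}→{j,k}
  live b2: {j,k}→{k}
  live b3: {k}→{k}
  live b4: {k}→{k,z}
  live b5: {k,z}→∅

Conflict graph:
  j↔{k,u,z}
  k↔{j,n,u,z}
  n↔{k,z}
  u↔{j,k}
  z↔{j,k,n}

Colouring:
  {j,k,u} pairwise interfere (3-clique) ⇒ χ ≥ 3
  assign j→R1 k→R0 n→R1 u→R2 z→R2 — no edge inside a register ⇒ χ ≤ 3
  χ = 3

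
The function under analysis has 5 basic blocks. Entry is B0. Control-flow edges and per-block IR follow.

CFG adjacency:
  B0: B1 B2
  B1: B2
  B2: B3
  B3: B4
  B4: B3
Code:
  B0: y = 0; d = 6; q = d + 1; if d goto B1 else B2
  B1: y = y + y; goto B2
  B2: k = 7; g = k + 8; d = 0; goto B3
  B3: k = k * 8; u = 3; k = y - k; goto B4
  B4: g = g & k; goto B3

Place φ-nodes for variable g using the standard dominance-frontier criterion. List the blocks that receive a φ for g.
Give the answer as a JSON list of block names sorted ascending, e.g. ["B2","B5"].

idom tree: B1←B0 B2←B0 B3←B2 B4←B3
Join-block Dom:
  B2: preds {B0,B1}: {B0} ∩ {B0,B1} = {B0}; idom=B0
  B3: preds {B2,B4}: {B0,B2} ∩ {B0,B2,B3,B4} = {B0,B2}; idom=B2

DF derivation:
  B2←B0: walk · to B0
  B2←B1: walk B1 to B0
  B3←B2: walk · to B2
  B3←B4: walk B4→B3 to B2
  B0 → ∅
  B1 → {B2}
  B2 → ∅
  B3 → {B3}
  B4 → {B3}

φ for g: defs {B2,B4}
  DF⁺ = {B3}

Answer: ["B3"]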